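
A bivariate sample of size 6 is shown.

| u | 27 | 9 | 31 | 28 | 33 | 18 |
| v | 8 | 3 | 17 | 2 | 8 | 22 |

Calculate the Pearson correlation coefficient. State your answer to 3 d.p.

n = 6, Σu = 146, Σv = 60, Σu² = 3968, Σv² = 914, Σuv = 1486
nΣuv − ΣuΣv = 8916 − 8760 = 156
nΣu² − (Σu)² = 23808 − 21316 = 2492; nΣv² − (Σv)² = 5484 − 3600 = 1884
r = 156 / √(2492 × 1884) = 156 / 2166.7783 ≈ 0.072

0.072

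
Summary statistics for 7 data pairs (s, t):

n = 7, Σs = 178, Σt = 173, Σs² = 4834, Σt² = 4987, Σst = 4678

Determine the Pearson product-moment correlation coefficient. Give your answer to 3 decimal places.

r = (nΣst − ΣsΣt) / √[(nΣs² − (Σs)²)(nΣt² − (Σt)²)]
Numerator: 7×4678 − 178×173 = 1952
Denominator: √[(33838 − 31684)(34909 − 29929)] = √[2154 × 4980] = 3275.1977
r = 1952 / 3275.1977 ≈ 0.596

0.596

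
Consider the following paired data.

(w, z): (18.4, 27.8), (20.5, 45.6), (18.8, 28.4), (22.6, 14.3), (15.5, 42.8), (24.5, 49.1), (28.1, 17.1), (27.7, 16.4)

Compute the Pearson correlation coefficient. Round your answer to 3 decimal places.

-0.475

n = 8, Σw = 176.1, Σz = 241.5, Σw² = 4020.41, Σz² = 8667.27, Σwz = 5104.56
nΣwz − ΣwΣz = 40836.48 − 42528.15 = -1691.67
nΣw² − (Σw)² = 32163.28 − 31011.21 = 1152.07; nΣz² − (Σz)² = 69338.16 − 58322.25 = 11015.91
r = -1691.67 / √(1152.07 × 11015.91) = -1691.67 / 3562.4569 ≈ -0.475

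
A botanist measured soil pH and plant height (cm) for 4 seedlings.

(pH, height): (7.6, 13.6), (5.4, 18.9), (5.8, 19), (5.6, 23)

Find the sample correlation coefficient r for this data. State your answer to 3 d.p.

-0.856

n = 4, Σx = 24.4, Σy = 74.5, Σx² = 151.92, Σy² = 1432.17, Σxy = 444.42
nΣxy − ΣxΣy = 1777.68 − 1817.8 = -40.12
nΣx² − (Σx)² = 607.68 − 595.36 = 12.32; nΣy² − (Σy)² = 5728.68 − 5550.25 = 178.43
r = -40.12 / √(12.32 × 178.43) = -40.12 / 46.8856 ≈ -0.856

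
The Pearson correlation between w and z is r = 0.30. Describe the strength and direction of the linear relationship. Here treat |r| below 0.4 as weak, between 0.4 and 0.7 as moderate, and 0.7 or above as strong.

r = 0.30 > 0 so the relationship is positive.
|r| = 0.30, which falls in the weak range.

weak positive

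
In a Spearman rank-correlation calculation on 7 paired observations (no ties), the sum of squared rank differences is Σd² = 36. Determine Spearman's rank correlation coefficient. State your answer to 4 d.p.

0.3571

ρ = 1 − 6Σd² / [n(n²−1)] = 1 − 6×36 / (7×48)
  = 1 − 216/336 = 1 − 0.64286 ≈ 0.3571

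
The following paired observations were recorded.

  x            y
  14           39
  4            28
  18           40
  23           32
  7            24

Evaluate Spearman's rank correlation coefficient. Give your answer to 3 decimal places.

Rank x: 3, 1, 4, 5, 2
Rank y: 4, 2, 5, 3, 1
d = rank(x) − rank(y): -1, -1, -1, 2, 1; Σd² = 8
ρ = 1 − 6Σd² / [n(n²−1)] = 1 − 6×8 / (5×24) = 1 − 48/120 ≈ 0.600

0.600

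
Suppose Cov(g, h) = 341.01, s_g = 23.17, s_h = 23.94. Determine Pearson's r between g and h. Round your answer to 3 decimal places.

r = Cov(g,h) / (s_g · s_h) = 341.01 / (23.17 × 23.94)
  = 341.01 / 554.6898 ≈ 0.615

0.615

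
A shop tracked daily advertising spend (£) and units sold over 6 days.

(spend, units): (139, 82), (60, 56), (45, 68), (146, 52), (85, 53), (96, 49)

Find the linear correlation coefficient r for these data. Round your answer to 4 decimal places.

n = 6, Σx = 571, Σy = 360, Σx² = 62703, Σy² = 22398, Σxy = 34619
nΣxy − ΣxΣy = 207714 − 205560 = 2154
nΣx² − (Σx)² = 376218 − 326041 = 50177; nΣy² − (Σy)² = 134388 − 129600 = 4788
r = 2154 / √(50177 × 4788) = 2154 / 15499.9186 ≈ 0.1390

0.1390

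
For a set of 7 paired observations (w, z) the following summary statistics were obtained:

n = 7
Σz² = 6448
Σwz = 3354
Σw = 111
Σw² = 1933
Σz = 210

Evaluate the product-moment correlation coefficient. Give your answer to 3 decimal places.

0.150

r = (nΣwz − ΣwΣz) / √[(nΣw² − (Σw)²)(nΣz² − (Σz)²)]
Numerator: 7×3354 − 111×210 = 168
Denominator: √[(13531 − 12321)(45136 − 44100)] = √[1210 × 1036] = 1119.6249
r = 168 / 1119.6249 ≈ 0.150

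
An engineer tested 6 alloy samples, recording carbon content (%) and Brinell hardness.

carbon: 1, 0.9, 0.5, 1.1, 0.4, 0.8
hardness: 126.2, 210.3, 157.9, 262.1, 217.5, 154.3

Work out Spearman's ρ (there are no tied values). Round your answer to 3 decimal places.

0.029

Rank carbon: 5, 4, 2, 6, 1, 3
Rank hardness: 1, 4, 3, 6, 5, 2
d = rank(carbon) − rank(hardness): 4, 0, -1, 0, -4, 1; Σd² = 34
ρ = 1 − 6Σd² / [n(n²−1)] = 1 − 6×34 / (6×35) = 1 − 204/210 ≈ 0.029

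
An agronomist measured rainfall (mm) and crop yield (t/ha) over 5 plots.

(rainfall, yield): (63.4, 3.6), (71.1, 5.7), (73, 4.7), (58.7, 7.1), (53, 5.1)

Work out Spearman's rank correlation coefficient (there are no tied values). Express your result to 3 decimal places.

-0.300

Rank rainfall: 3, 4, 5, 2, 1
Rank yield: 1, 4, 2, 5, 3
d = rank(rainfall) − rank(yield): 2, 0, 3, -3, -2; Σd² = 26
ρ = 1 − 6Σd² / [n(n²−1)] = 1 − 6×26 / (5×24) = 1 − 156/120 ≈ -0.300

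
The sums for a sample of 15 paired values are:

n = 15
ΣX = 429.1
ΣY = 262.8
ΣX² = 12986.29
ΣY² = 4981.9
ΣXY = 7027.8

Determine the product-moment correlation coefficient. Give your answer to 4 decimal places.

r = (nΣXY − ΣXΣY) / √[(nΣX² − (ΣX)²)(nΣY² − (ΣY)²)]
Numerator: 15×7027.8 − 429.1×262.8 = -7350.48
Denominator: √[(194794.35 − 184126.81)(74728.5 − 69063.84)] = √[10667.54 × 5664.66] = 7773.5441
r = -7350.48 / 7773.5441 ≈ -0.9456

-0.9456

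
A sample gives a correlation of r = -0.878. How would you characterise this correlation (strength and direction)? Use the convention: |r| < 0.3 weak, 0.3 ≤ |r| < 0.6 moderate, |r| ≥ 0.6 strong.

r = -0.878 < 0 so the relationship is negative.
|r| = 0.878, which falls in the strong range.

strong negative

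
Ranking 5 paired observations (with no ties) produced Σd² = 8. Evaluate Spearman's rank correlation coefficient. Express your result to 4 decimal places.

ρ = 1 − 6Σd² / [n(n²−1)] = 1 − 6×8 / (5×24)
  = 1 − 48/120 = 1 − 0.40000 ≈ 0.6000

0.6000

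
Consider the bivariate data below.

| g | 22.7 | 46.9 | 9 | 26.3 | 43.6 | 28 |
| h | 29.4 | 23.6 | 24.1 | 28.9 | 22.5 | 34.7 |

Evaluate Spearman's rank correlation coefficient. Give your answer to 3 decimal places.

-0.429

Rank g: 2, 6, 1, 3, 5, 4
Rank h: 5, 2, 3, 4, 1, 6
d = rank(g) − rank(h): -3, 4, -2, -1, 4, -2; Σd² = 50
ρ = 1 − 6Σd² / [n(n²−1)] = 1 − 6×50 / (6×35) = 1 − 300/210 ≈ -0.429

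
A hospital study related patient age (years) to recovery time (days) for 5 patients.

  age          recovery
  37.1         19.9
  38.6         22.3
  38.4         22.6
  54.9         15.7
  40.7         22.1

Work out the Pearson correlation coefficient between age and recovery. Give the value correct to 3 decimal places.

n = 5, Σx = 209.7, Σy = 102.6, Σx² = 9011.43, Σy² = 2138.96, Σxy = 4228.31
nΣxy − ΣxΣy = 21141.55 − 21515.22 = -373.67
nΣx² − (Σx)² = 45057.15 − 43974.09 = 1083.06; nΣy² − (Σy)² = 10694.8 − 10526.76 = 168.04
r = -373.67 / √(1083.06 × 168.04) = -373.67 / 426.6115 ≈ -0.876

-0.876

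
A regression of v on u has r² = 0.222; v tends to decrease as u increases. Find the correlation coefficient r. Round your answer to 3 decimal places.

|r| = √0.222 = 0.471
The association is negative, so r = −0.471.

-0.471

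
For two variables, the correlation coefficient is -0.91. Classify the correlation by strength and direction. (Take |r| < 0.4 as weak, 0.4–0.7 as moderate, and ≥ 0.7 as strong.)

strong negative

r = -0.91 < 0 so the relationship is negative.
|r| = 0.91, which falls in the strong range.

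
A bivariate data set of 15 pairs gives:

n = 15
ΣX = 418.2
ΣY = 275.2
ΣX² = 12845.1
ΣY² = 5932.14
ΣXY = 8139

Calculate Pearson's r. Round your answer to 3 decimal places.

0.456

r = (nΣXY − ΣXΣY) / √[(nΣX² − (ΣX)²)(nΣY² − (ΣY)²)]
Numerator: 15×8139 − 418.2×275.2 = 6996.36
Denominator: √[(192676.5 − 174891.24)(88982.1 − 75735.04)] = √[17785.26 × 13247.06] = 15349.3455
r = 6996.36 / 15349.3455 ≈ 0.456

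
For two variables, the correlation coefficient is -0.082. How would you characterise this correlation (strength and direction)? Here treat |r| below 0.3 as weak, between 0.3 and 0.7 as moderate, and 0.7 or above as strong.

weak negative

r = -0.082 < 0 so the relationship is negative.
|r| = 0.082, which falls in the weak range.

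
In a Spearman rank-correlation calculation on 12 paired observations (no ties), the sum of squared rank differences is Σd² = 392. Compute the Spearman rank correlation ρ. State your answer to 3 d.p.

-0.371

ρ = 1 − 6Σd² / [n(n²−1)] = 1 − 6×392 / (12×143)
  = 1 − 2352/1716 = 1 − 1.3706 ≈ -0.371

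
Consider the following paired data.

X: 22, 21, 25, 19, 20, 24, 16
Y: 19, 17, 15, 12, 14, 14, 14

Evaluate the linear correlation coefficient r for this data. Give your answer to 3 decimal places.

0.307

n = 7, ΣX = 147, ΣY = 105, ΣX² = 3143, ΣY² = 1607, ΣXY = 2218
nΣXY − ΣXΣY = 15526 − 15435 = 91
nΣX² − (ΣX)² = 22001 − 21609 = 392; nΣY² − (ΣY)² = 11249 − 11025 = 224
r = 91 / √(392 × 224) = 91 / 296.3241 ≈ 0.307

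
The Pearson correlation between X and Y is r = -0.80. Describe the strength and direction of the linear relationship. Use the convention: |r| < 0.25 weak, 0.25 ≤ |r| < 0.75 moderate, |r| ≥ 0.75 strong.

r = -0.80 < 0 so the relationship is negative.
|r| = 0.80, which falls in the strong range.

strong negative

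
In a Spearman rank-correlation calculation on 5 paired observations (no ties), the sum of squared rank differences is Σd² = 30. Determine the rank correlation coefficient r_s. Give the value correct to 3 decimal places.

-0.500

ρ = 1 − 6Σd² / [n(n²−1)] = 1 − 6×30 / (5×24)
  = 1 − 180/120 = 1 − 1.5000 ≈ -0.500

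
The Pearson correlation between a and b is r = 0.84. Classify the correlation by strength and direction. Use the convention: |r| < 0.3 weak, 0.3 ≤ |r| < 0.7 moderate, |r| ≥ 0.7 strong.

strong positive

r = 0.84 > 0 so the relationship is positive.
|r| = 0.84, which falls in the strong range.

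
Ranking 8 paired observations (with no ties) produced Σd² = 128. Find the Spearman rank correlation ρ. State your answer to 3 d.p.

ρ = 1 − 6Σd² / [n(n²−1)] = 1 − 6×128 / (8×63)
  = 1 − 768/504 = 1 − 1.5238 ≈ -0.524

-0.524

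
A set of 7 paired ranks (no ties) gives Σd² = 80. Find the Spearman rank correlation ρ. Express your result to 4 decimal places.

ρ = 1 − 6Σd² / [n(n²−1)] = 1 − 6×80 / (7×48)
  = 1 − 480/336 = 1 − 1.42857 ≈ -0.4286

-0.4286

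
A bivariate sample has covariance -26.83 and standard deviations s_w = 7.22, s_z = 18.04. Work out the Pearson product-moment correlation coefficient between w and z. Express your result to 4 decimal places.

r = Cov(w,z) / (s_w · s_z) = -26.83 / (7.22 × 18.04)
  = -26.83 / 130.2488 ≈ -0.2060

-0.2060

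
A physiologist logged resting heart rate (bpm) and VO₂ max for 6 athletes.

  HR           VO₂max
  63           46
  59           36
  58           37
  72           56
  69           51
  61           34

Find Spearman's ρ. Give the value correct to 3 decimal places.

0.771

Rank HR: 4, 2, 1, 6, 5, 3
Rank VO₂max: 4, 2, 3, 6, 5, 1
d = rank(HR) − rank(VO₂max): 0, 0, -2, 0, 0, 2; Σd² = 8
ρ = 1 − 6Σd² / [n(n²−1)] = 1 − 6×8 / (6×35) = 1 − 48/210 ≈ 0.771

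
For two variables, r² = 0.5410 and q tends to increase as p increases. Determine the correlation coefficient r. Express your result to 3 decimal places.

|r| = √0.5410 = 0.736
The association is positive, so r = 0.736.

0.736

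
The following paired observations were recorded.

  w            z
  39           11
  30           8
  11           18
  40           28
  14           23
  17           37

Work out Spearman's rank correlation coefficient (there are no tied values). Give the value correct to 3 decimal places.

Rank w: 5, 4, 1, 6, 2, 3
Rank z: 2, 1, 3, 5, 4, 6
d = rank(w) − rank(z): 3, 3, -2, 1, -2, -3; Σd² = 36
ρ = 1 − 6Σd² / [n(n²−1)] = 1 − 6×36 / (6×35) = 1 − 216/210 ≈ -0.029

-0.029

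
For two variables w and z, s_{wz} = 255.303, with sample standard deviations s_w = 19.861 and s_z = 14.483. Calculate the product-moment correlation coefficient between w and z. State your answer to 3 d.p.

0.888

r = Cov(w,z) / (s_w · s_z) = 255.303 / (19.861 × 14.483)
  = 255.303 / 287.6469 ≈ 0.888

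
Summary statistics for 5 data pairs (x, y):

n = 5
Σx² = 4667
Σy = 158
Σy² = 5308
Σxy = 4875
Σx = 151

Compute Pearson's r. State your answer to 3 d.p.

r = (nΣxy − ΣxΣy) / √[(nΣx² − (Σx)²)(nΣy² − (Σy)²)]
Numerator: 5×4875 − 151×158 = 517
Denominator: √[(23335 − 22801)(26540 − 24964)] = √[534 × 1576] = 917.3789
r = 517 / 917.3789 ≈ 0.564

0.564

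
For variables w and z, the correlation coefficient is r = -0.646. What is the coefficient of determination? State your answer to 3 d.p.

0.417

r² = (-0.646)² = 0.417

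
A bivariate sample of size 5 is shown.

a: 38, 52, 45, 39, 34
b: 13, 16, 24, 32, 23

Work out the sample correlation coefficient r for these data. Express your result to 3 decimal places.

-0.272

n = 5, Σa = 208, Σb = 108, Σa² = 8850, Σb² = 2554, Σab = 4436
nΣab − ΣaΣb = 22180 − 22464 = -284
nΣa² − (Σa)² = 44250 − 43264 = 986; nΣb² − (Σb)² = 12770 − 11664 = 1106
r = -284 / √(986 × 1106) = -284 / 1044.2777 ≈ -0.272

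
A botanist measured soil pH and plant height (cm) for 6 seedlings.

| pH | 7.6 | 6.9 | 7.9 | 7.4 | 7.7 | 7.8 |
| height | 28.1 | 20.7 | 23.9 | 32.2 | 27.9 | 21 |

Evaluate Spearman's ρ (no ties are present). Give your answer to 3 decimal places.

Rank pH: 3, 1, 6, 2, 4, 5
Rank height: 5, 1, 3, 6, 4, 2
d = rank(pH) − rank(height): -2, 0, 3, -4, 0, 3; Σd² = 38
ρ = 1 − 6Σd² / [n(n²−1)] = 1 − 6×38 / (6×35) = 1 − 228/210 ≈ -0.086

-0.086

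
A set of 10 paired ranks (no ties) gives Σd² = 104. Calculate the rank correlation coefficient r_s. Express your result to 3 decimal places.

0.370

ρ = 1 − 6Σd² / [n(n²−1)] = 1 − 6×104 / (10×99)
  = 1 − 624/990 = 1 − 0.6303 ≈ 0.370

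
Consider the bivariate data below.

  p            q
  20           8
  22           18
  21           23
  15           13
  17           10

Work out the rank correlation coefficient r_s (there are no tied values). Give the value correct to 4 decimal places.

Rank p: 3, 5, 4, 1, 2
Rank q: 1, 4, 5, 3, 2
d = rank(p) − rank(q): 2, 1, -1, -2, 0; Σd² = 10
ρ = 1 − 6Σd² / [n(n²−1)] = 1 − 6×10 / (5×24) = 1 − 60/120 ≈ 0.5000

0.5000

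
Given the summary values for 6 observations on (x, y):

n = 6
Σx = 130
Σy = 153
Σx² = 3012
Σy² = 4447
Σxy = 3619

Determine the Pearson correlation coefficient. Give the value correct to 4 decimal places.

r = (nΣxy − ΣxΣy) / √[(nΣx² − (Σx)²)(nΣy² − (Σy)²)]
Numerator: 6×3619 − 130×153 = 1824
Denominator: √[(18072 − 16900)(26682 − 23409)] = √[1172 × 3273] = 1958.5597
r = 1824 / 1958.5597 ≈ 0.9313

0.9313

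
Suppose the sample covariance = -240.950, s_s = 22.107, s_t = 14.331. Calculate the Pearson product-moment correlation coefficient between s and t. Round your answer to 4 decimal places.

-0.7605

r = Cov(s,t) / (s_s · s_t) = -240.950 / (22.107 × 14.331)
  = -240.950 / 316.8154 ≈ -0.7605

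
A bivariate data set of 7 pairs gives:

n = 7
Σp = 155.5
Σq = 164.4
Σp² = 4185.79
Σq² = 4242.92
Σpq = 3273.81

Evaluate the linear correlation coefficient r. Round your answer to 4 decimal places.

-0.7156

r = (nΣpq − ΣpΣq) / √[(nΣp² − (Σp)²)(nΣq² − (Σq)²)]
Numerator: 7×3273.81 − 155.5×164.4 = -2647.53
Denominator: √[(29300.53 − 24180.25)(29700.44 − 27027.36)] = √[5120.28 × 2673.08] = 3699.5835
r = -2647.53 / 3699.5835 ≈ -0.7156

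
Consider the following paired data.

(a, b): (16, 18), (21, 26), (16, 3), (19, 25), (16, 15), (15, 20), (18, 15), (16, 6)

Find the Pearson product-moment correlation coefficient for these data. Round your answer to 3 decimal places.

0.608

n = 8, Σa = 137, Σb = 128, Σa² = 2375, Σb² = 2520, Σab = 2263
nΣab − ΣaΣb = 18104 − 17536 = 568
nΣa² − (Σa)² = 19000 − 18769 = 231; nΣb² − (Σb)² = 20160 − 16384 = 3776
r = 568 / √(231 × 3776) = 568 / 933.9465 ≈ 0.608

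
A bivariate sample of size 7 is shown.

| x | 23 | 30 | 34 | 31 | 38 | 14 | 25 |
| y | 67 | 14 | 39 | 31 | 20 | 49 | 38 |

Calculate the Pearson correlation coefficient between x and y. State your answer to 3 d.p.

-0.640

n = 7, Σx = 195, Σy = 258, Σx² = 5811, Σy² = 11412, Σxy = 6644
nΣxy − ΣxΣy = 46508 − 50310 = -3802
nΣx² − (Σx)² = 40677 − 38025 = 2652; nΣy² − (Σy)² = 79884 − 66564 = 13320
r = -3802 / √(2652 × 13320) = -3802 / 5943.4535 ≈ -0.640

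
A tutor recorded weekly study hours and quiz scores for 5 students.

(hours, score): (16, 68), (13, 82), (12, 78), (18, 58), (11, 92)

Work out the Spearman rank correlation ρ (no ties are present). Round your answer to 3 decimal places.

Rank hours: 4, 3, 2, 5, 1
Rank score: 2, 4, 3, 1, 5
d = rank(hours) − rank(score): 2, -1, -1, 4, -4; Σd² = 38
ρ = 1 − 6Σd² / [n(n²−1)] = 1 − 6×38 / (5×24) = 1 − 228/120 ≈ -0.900

-0.900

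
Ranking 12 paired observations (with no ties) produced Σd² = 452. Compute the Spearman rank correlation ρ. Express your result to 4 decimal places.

ρ = 1 − 6Σd² / [n(n²−1)] = 1 − 6×452 / (12×143)
  = 1 − 2712/1716 = 1 − 1.58042 ≈ -0.5804

-0.5804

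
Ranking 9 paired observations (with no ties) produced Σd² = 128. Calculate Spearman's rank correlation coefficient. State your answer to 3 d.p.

ρ = 1 − 6Σd² / [n(n²−1)] = 1 − 6×128 / (9×80)
  = 1 − 768/720 = 1 − 1.0667 ≈ -0.067

-0.067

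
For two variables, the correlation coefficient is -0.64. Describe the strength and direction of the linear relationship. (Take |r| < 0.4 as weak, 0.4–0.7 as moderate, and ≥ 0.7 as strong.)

r = -0.64 < 0 so the relationship is negative.
|r| = 0.64, which falls in the moderate range.

moderate negative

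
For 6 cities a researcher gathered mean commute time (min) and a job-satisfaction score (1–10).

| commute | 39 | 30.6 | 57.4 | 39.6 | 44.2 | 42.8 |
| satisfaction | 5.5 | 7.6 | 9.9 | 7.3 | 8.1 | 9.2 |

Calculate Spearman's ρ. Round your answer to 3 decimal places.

Rank commute: 2, 1, 6, 3, 5, 4
Rank satisfaction: 1, 3, 6, 2, 4, 5
d = rank(commute) − rank(satisfaction): 1, -2, 0, 1, 1, -1; Σd² = 8
ρ = 1 − 6Σd² / [n(n²−1)] = 1 − 6×8 / (6×35) = 1 − 48/210 ≈ 0.771

0.771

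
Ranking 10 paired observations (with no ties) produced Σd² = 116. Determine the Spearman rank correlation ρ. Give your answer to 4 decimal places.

0.2970

ρ = 1 − 6Σd² / [n(n²−1)] = 1 − 6×116 / (10×99)
  = 1 − 696/990 = 1 − 0.70303 ≈ 0.2970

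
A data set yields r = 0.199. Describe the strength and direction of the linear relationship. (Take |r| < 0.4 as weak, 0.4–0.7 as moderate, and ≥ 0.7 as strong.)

weak positive

r = 0.199 > 0 so the relationship is positive.
|r| = 0.199, which falls in the weak range.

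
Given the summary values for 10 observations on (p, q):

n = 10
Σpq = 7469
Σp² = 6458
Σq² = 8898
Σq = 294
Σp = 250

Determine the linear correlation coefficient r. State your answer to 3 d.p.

r = (nΣpq − ΣpΣq) / √[(nΣp² − (Σp)²)(nΣq² − (Σq)²)]
Numerator: 10×7469 − 250×294 = 1190
Denominator: √[(64580 − 62500)(88980 − 86436)] = √[2080 × 2544] = 2300.3304
r = 1190 / 2300.3304 ≈ 0.517

0.517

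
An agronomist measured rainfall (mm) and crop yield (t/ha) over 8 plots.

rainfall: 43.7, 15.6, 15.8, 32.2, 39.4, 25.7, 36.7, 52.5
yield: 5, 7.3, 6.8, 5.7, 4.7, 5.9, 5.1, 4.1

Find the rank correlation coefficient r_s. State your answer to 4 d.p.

-0.9762

Rank rainfall: 7, 1, 2, 4, 6, 3, 5, 8
Rank yield: 3, 8, 7, 5, 2, 6, 4, 1
d = rank(rainfall) − rank(yield): 4, -7, -5, -1, 4, -3, 1, 7; Σd² = 166
ρ = 1 − 6Σd² / [n(n²−1)] = 1 − 6×166 / (8×63) = 1 − 996/504 ≈ -0.9762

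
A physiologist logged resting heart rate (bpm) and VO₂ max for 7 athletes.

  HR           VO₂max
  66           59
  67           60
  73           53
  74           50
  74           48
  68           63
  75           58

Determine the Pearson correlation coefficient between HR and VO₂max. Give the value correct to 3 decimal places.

-0.717

n = 7, Σx = 497, Σy = 391, Σx² = 35375, Σy² = 22027, Σxy = 27669
nΣxy − ΣxΣy = 193683 − 194327 = -644
nΣx² − (Σx)² = 247625 − 247009 = 616; nΣy² − (Σy)² = 154189 − 152881 = 1308
r = -644 / √(616 × 1308) = -644 / 897.6235 ≈ -0.717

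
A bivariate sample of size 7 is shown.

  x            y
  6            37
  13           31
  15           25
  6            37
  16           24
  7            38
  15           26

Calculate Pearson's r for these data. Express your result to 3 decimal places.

-0.977

n = 7, Σx = 78, Σy = 218, Σx² = 996, Σy² = 7020, Σxy = 2262
nΣxy − ΣxΣy = 15834 − 17004 = -1170
nΣx² − (Σx)² = 6972 − 6084 = 888; nΣy² − (Σy)² = 49140 − 47524 = 1616
r = -1170 / √(888 × 1616) = -1170 / 1197.9182 ≈ -0.977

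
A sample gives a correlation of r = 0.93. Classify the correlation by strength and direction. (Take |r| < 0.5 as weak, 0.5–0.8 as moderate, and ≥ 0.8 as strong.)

strong positive

r = 0.93 > 0 so the relationship is positive.
|r| = 0.93, which falls in the strong range.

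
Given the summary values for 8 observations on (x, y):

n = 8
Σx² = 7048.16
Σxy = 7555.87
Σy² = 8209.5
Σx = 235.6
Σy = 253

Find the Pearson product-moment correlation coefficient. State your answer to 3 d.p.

0.694

r = (nΣxy − ΣxΣy) / √[(nΣx² − (Σx)²)(nΣy² − (Σy)²)]
Numerator: 8×7555.87 − 235.6×253 = 840.16
Denominator: √[(56385.28 − 55507.36)(65676 − 64009)] = √[877.92 × 1667] = 1209.7490
r = 840.16 / 1209.7490 ≈ 0.694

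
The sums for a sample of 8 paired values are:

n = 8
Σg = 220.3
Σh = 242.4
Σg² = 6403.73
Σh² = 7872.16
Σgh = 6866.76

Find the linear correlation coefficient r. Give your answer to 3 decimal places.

0.454

r = (nΣgh − ΣgΣh) / √[(nΣg² − (Σg)²)(nΣh² − (Σh)²)]
Numerator: 8×6866.76 − 220.3×242.4 = 1533.36
Denominator: √[(51229.84 − 48532.09)(62977.28 − 58757.76)] = √[2697.75 × 4219.52] = 3373.9013
r = 1533.36 / 3373.9013 ≈ 0.454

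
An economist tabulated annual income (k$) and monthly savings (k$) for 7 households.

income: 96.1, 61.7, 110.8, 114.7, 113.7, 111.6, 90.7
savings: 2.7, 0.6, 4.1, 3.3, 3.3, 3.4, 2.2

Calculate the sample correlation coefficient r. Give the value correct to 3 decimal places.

n = 7, Σx = 699.3, Σy = 19.6, Σx² = 72083.57, Σy² = 62.64, Σxy = 2083.47
nΣxy − ΣxΣy = 14584.29 − 13706.28 = 878.01
nΣx² − (Σx)² = 504584.99 − 489020.49 = 15564.5; nΣy² − (Σy)² = 438.48 − 384.16 = 54.32
r = 878.01 / √(15564.5 × 54.32) = 878.01 / 919.4910 ≈ 0.955

0.955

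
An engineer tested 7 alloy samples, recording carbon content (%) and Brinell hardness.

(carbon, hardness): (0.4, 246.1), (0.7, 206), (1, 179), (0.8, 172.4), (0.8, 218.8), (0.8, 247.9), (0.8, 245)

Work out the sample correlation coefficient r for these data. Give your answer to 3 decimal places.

-0.526

n = 7, Σx = 5.3, Σy = 1515.2, Σx² = 4.21, Σy² = 334116.82, Σxy = 1128.92
nΣxy − ΣxΣy = 7902.44 − 8030.56 = -128.12
nΣx² − (Σx)² = 29.47 − 28.09 = 1.38; nΣy² − (Σy)² = 2338817.74 − 2295831.04 = 42986.7
r = -128.12 / √(1.38 × 42986.7) = -128.12 / 243.5604 ≈ -0.526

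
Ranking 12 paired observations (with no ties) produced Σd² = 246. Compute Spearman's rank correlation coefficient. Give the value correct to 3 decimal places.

0.140

ρ = 1 − 6Σd² / [n(n²−1)] = 1 − 6×246 / (12×143)
  = 1 − 1476/1716 = 1 − 0.8601 ≈ 0.140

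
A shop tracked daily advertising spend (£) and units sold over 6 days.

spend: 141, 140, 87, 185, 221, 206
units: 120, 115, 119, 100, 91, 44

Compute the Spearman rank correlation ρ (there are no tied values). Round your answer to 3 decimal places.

Rank spend: 3, 2, 1, 4, 6, 5
Rank units: 6, 4, 5, 3, 2, 1
d = rank(spend) − rank(units): -3, -2, -4, 1, 4, 4; Σd² = 62
ρ = 1 − 6Σd² / [n(n²−1)] = 1 − 6×62 / (6×35) = 1 − 372/210 ≈ -0.771

-0.771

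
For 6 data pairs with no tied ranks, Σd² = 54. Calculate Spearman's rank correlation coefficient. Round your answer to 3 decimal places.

-0.543

ρ = 1 − 6Σd² / [n(n²−1)] = 1 − 6×54 / (6×35)
  = 1 − 324/210 = 1 − 1.5429 ≈ -0.543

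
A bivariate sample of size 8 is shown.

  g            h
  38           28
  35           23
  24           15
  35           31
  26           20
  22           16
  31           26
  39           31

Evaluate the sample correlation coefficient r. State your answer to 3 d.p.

0.911

n = 8, Σg = 250, Σh = 190, Σg² = 8112, Σh² = 4792, Σgh = 6201
nΣgh − ΣgΣh = 49608 − 47500 = 2108
nΣg² − (Σg)² = 64896 − 62500 = 2396; nΣh² − (Σh)² = 38336 − 36100 = 2236
r = 2108 / √(2396 × 2236) = 2108 / 2314.6179 ≈ 0.911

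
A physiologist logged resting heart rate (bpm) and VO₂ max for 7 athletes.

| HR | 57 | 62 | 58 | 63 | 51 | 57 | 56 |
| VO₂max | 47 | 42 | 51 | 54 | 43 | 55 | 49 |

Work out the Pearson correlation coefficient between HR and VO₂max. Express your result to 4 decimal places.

n = 7, Σx = 404, Σy = 341, Σx² = 23412, Σy² = 16765, Σxy = 19715
nΣxy − ΣxΣy = 138005 − 137764 = 241
nΣx² − (Σx)² = 163884 − 163216 = 668; nΣy² − (Σy)² = 117355 − 116281 = 1074
r = 241 / √(668 × 1074) = 241 / 847.0136 ≈ 0.2845

0.2845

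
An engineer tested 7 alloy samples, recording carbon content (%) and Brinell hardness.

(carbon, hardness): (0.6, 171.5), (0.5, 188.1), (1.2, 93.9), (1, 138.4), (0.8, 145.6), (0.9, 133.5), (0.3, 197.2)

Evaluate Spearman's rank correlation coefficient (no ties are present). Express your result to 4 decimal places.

Rank carbon: 3, 2, 7, 6, 4, 5, 1
Rank hardness: 5, 6, 1, 3, 4, 2, 7
d = rank(carbon) − rank(hardness): -2, -4, 6, 3, 0, 3, -6; Σd² = 110
ρ = 1 − 6Σd² / [n(n²−1)] = 1 − 6×110 / (7×48) = 1 − 660/336 ≈ -0.9643

-0.9643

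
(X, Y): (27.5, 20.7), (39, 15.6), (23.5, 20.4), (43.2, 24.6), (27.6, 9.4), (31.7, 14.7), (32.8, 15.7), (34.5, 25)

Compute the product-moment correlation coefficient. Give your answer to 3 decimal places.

n = 8, ΣX = 259.8, ΣY = 146.1, ΣX² = 8728.48, ΣY² = 2869.11, ΣXY = 4822.66
nΣXY − ΣXΣY = 38581.28 − 37956.78 = 624.5
nΣX² − (ΣX)² = 69827.84 − 67496.04 = 2331.8; nΣY² − (ΣY)² = 22952.88 − 21345.21 = 1607.67
r = 624.5 / √(2331.8 × 1607.67) = 624.5 / 1936.1727 ≈ 0.323

0.323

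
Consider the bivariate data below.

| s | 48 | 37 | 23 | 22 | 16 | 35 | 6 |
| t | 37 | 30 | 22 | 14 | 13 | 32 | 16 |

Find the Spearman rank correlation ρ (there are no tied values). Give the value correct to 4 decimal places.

0.8571

Rank s: 7, 6, 4, 3, 2, 5, 1
Rank t: 7, 5, 4, 2, 1, 6, 3
d = rank(s) − rank(t): 0, 1, 0, 1, 1, -1, -2; Σd² = 8
ρ = 1 − 6Σd² / [n(n²−1)] = 1 − 6×8 / (7×48) = 1 − 48/336 ≈ 0.8571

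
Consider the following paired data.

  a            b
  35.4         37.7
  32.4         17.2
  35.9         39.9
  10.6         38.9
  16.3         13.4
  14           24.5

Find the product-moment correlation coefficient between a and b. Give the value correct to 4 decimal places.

0.2363

n = 6, Σa = 144.6, Σb = 171.6, Σa² = 4165.78, Σb² = 5602.16, Σab = 4298.03
nΣab − ΣaΣb = 25788.18 − 24813.36 = 974.82
nΣa² − (Σa)² = 24994.68 − 20909.16 = 4085.52; nΣb² − (Σb)² = 33612.96 − 29446.56 = 4166.4
r = 974.82 / √(4085.52 × 4166.4) = 974.82 / 4125.7618 ≈ 0.2363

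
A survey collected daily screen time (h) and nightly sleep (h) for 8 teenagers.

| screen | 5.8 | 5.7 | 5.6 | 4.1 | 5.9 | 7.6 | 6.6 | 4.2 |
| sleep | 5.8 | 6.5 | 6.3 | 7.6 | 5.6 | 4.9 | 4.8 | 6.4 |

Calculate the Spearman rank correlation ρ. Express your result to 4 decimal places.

Rank screen: 5, 4, 3, 1, 6, 8, 7, 2
Rank sleep: 4, 7, 5, 8, 3, 2, 1, 6
d = rank(screen) − rank(sleep): 1, -3, -2, -7, 3, 6, 6, -4; Σd² = 160
ρ = 1 − 6Σd² / [n(n²−1)] = 1 − 6×160 / (8×63) = 1 − 960/504 ≈ -0.9048

-0.9048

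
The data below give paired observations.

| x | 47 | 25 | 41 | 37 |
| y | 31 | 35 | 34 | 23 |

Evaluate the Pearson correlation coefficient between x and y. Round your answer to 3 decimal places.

-0.234

n = 4, Σx = 150, Σy = 123, Σx² = 5884, Σy² = 3871, Σxy = 4577
nΣxy − ΣxΣy = 18308 − 18450 = -142
nΣx² − (Σx)² = 23536 − 22500 = 1036; nΣy² − (Σy)² = 15484 − 15129 = 355
r = -142 / √(1036 × 355) = -142 / 606.4487 ≈ -0.234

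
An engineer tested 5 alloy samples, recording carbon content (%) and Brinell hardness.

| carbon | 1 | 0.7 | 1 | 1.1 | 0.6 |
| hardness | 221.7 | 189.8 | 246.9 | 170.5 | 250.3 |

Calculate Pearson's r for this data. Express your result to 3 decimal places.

-0.345

n = 5, Σx = 4.4, Σy = 1079.2, Σx² = 4.06, Σy² = 237854.88, Σxy = 939.19
nΣxy − ΣxΣy = 4695.95 − 4748.48 = -52.53
nΣx² − (Σx)² = 20.3 − 19.36 = 0.94; nΣy² − (Σy)² = 1189274.4 − 1164672.64 = 24601.76
r = -52.53 / √(0.94 × 24601.76) = -52.53 / 152.0712 ≈ -0.345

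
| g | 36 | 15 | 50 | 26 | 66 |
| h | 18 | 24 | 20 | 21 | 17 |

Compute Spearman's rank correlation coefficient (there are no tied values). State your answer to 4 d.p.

Rank g: 3, 1, 4, 2, 5
Rank h: 2, 5, 3, 4, 1
d = rank(g) − rank(h): 1, -4, 1, -2, 4; Σd² = 38
ρ = 1 − 6Σd² / [n(n²−1)] = 1 − 6×38 / (5×24) = 1 − 228/120 ≈ -0.9000

-0.9000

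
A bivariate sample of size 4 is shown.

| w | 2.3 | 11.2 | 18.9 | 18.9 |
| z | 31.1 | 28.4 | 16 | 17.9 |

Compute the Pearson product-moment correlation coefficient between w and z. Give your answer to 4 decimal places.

-0.9410

n = 4, Σw = 51.3, Σz = 93.4, Σw² = 845.15, Σz² = 2350.18, Σwz = 1030.32
nΣwz − ΣwΣz = 4121.28 − 4791.42 = -670.14
nΣw² − (Σw)² = 3380.6 − 2631.69 = 748.91; nΣz² − (Σz)² = 9400.72 − 8723.56 = 677.16
r = -670.14 / √(748.91 × 677.16) = -670.14 / 712.1319 ≈ -0.9410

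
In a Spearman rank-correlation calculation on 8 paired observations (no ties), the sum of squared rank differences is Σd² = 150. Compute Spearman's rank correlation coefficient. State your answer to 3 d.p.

ρ = 1 − 6Σd² / [n(n²−1)] = 1 − 6×150 / (8×63)
  = 1 − 900/504 = 1 − 1.7857 ≈ -0.786

-0.786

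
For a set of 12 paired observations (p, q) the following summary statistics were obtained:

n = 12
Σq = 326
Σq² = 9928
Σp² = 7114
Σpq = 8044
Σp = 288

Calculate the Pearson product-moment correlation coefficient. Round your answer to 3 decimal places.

0.473

r = (nΣpq − ΣpΣq) / √[(nΣp² − (Σp)²)(nΣq² − (Σq)²)]
Numerator: 12×8044 − 288×326 = 2640
Denominator: √[(85368 − 82944)(119136 − 106276)] = √[2424 × 12860] = 5583.2464
r = 2640 / 5583.2464 ≈ 0.473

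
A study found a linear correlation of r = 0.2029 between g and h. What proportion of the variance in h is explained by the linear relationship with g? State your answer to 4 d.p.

r² = (0.2029)² = 0.0412

0.0412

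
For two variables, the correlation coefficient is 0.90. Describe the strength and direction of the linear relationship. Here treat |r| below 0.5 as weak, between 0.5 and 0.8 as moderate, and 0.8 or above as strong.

strong positive

r = 0.90 > 0 so the relationship is positive.
|r| = 0.90, which falls in the strong range.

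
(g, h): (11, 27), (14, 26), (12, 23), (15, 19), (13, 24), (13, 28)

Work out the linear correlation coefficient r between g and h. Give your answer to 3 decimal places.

-0.562

n = 6, Σg = 78, Σh = 147, Σg² = 1024, Σh² = 3655, Σgh = 1898
nΣgh − ΣgΣh = 11388 − 11466 = -78
nΣg² − (Σg)² = 6144 − 6084 = 60; nΣh² − (Σh)² = 21930 − 21609 = 321
r = -78 / √(60 × 321) = -78 / 138.7804 ≈ -0.562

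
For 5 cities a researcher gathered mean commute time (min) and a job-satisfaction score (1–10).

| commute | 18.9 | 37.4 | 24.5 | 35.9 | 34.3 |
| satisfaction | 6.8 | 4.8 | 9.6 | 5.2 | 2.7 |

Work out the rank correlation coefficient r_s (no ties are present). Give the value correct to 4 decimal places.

Rank commute: 1, 5, 2, 4, 3
Rank satisfaction: 4, 2, 5, 3, 1
d = rank(commute) − rank(satisfaction): -3, 3, -3, 1, 2; Σd² = 32
ρ = 1 − 6Σd² / [n(n²−1)] = 1 − 6×32 / (5×24) = 1 − 192/120 ≈ -0.6000

-0.6000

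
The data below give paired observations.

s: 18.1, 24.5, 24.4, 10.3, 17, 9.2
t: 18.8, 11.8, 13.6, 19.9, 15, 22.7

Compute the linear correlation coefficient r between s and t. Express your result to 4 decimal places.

-0.9174

n = 6, Σs = 103.5, Σt = 101.8, Σs² = 2002.95, Σt² = 1813.94, Σst = 1630.03
nΣst − ΣsΣt = 9780.18 − 10536.3 = -756.12
nΣs² − (Σs)² = 12017.7 − 10712.25 = 1305.45; nΣt² − (Σt)² = 10883.64 − 10363.24 = 520.4
r = -756.12 / √(1305.45 × 520.4) = -756.12 / 824.2307 ≈ -0.9174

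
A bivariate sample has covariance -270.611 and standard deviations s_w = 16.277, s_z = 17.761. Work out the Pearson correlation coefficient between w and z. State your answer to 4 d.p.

r = Cov(w,z) / (s_w · s_z) = -270.611 / (16.277 × 17.761)
  = -270.611 / 289.0958 ≈ -0.9361

-0.9361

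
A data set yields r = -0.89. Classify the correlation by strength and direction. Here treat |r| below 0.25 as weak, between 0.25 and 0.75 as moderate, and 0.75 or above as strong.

r = -0.89 < 0 so the relationship is negative.
|r| = 0.89, which falls in the strong range.

strong negative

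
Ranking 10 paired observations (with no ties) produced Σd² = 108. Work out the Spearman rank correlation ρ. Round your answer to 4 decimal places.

0.3455

ρ = 1 − 6Σd² / [n(n²−1)] = 1 − 6×108 / (10×99)
  = 1 − 648/990 = 1 − 0.65455 ≈ 0.3455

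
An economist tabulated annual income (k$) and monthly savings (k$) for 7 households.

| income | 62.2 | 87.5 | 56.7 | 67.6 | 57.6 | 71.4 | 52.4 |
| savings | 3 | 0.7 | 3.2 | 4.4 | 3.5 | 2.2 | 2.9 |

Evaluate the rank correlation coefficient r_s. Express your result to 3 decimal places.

-0.393

Rank income: 4, 7, 2, 5, 3, 6, 1
Rank savings: 4, 1, 5, 7, 6, 2, 3
d = rank(income) − rank(savings): 0, 6, -3, -2, -3, 4, -2; Σd² = 78
ρ = 1 − 6Σd² / [n(n²−1)] = 1 − 6×78 / (7×48) = 1 − 468/336 ≈ -0.393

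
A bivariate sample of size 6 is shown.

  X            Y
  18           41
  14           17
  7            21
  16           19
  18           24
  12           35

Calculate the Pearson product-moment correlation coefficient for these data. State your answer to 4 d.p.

0.2698

n = 6, ΣX = 85, ΣY = 157, ΣX² = 1293, ΣY² = 4573, ΣXY = 2279
nΣXY − ΣXΣY = 13674 − 13345 = 329
nΣX² − (ΣX)² = 7758 − 7225 = 533; nΣY² − (ΣY)² = 27438 − 24649 = 2789
r = 329 / √(533 × 2789) = 329 / 1219.2362 ≈ 0.2698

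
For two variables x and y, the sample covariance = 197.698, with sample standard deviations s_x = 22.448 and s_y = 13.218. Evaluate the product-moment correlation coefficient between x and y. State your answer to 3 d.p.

0.666

r = Cov(x,y) / (s_x · s_y) = 197.698 / (22.448 × 13.218)
  = 197.698 / 296.7177 ≈ 0.666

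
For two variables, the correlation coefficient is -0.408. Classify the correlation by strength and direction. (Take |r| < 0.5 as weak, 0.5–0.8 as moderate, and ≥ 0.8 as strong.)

weak negative

r = -0.408 < 0 so the relationship is negative.
|r| = 0.408, which falls in the weak range.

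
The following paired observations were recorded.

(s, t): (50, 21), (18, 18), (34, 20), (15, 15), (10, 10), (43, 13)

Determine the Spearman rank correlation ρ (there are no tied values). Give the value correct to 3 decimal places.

Rank s: 6, 3, 4, 2, 1, 5
Rank t: 6, 4, 5, 3, 1, 2
d = rank(s) − rank(t): 0, -1, -1, -1, 0, 3; Σd² = 12
ρ = 1 − 6Σd² / [n(n²−1)] = 1 − 6×12 / (6×35) = 1 − 72/210 ≈ 0.657

0.657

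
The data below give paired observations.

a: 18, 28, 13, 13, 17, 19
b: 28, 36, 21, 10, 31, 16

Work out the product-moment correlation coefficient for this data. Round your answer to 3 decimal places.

n = 6, Σa = 108, Σb = 142, Σa² = 2096, Σb² = 3838, Σab = 2746
nΣab − ΣaΣb = 16476 − 15336 = 1140
nΣa² − (Σa)² = 12576 − 11664 = 912; nΣb² − (Σb)² = 23028 − 20164 = 2864
r = 1140 / √(912 × 2864) = 1140 / 1616.1584 ≈ 0.705

0.705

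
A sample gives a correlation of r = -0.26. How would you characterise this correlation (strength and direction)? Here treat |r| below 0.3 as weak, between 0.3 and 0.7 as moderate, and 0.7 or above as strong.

weak negative

r = -0.26 < 0 so the relationship is negative.
|r| = 0.26, which falls in the weak range.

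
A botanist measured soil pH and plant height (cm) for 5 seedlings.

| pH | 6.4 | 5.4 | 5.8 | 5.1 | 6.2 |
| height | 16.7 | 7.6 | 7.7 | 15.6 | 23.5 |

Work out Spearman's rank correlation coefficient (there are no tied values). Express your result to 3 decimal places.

Rank pH: 5, 2, 3, 1, 4
Rank height: 4, 1, 2, 3, 5
d = rank(pH) − rank(height): 1, 1, 1, -2, -1; Σd² = 8
ρ = 1 − 6Σd² / [n(n²−1)] = 1 − 6×8 / (5×24) = 1 − 48/120 ≈ 0.600

0.600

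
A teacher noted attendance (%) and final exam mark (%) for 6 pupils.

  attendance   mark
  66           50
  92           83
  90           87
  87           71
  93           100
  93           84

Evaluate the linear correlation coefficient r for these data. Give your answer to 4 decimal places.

n = 6, Σx = 521, Σy = 475, Σx² = 45787, Σy² = 39055, Σxy = 42055
nΣxy − ΣxΣy = 252330 − 247475 = 4855
nΣx² − (Σx)² = 274722 − 271441 = 3281; nΣy² − (Σy)² = 234330 − 225625 = 8705
r = 4855 / √(3281 × 8705) = 4855 / 5344.2591 ≈ 0.9085

0.9085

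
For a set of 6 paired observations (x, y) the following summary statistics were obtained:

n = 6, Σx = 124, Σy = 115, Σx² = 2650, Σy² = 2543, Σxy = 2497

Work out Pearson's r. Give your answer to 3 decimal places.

r = (nΣxy − ΣxΣy) / √[(nΣx² − (Σx)²)(nΣy² − (Σy)²)]
Numerator: 6×2497 − 124×115 = 722
Denominator: √[(15900 − 15376)(15258 − 13225)] = √[524 × 2033] = 1032.1298
r = 722 / 1032.1298 ≈ 0.700

0.700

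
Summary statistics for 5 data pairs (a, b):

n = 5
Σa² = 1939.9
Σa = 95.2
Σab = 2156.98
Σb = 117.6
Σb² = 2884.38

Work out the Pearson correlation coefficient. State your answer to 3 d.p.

r = (nΣab − ΣaΣb) / √[(nΣa² − (Σa)²)(nΣb² − (Σb)²)]
Numerator: 5×2156.98 − 95.2×117.6 = -410.62
Denominator: √[(9699.5 − 9063.04)(14421.9 − 13829.76)] = √[636.46 × 592.14] = 613.9002
r = -410.62 / 613.9002 ≈ -0.669

-0.669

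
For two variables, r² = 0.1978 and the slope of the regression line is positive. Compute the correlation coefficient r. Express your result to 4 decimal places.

0.4447

|r| = √0.1978 = 0.4447
The association is positive, so r = 0.4447.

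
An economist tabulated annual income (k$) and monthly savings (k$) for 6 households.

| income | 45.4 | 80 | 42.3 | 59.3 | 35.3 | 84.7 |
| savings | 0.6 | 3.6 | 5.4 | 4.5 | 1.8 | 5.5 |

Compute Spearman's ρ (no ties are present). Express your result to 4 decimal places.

0.4857

Rank income: 3, 5, 2, 4, 1, 6
Rank savings: 1, 3, 5, 4, 2, 6
d = rank(income) − rank(savings): 2, 2, -3, 0, -1, 0; Σd² = 18
ρ = 1 − 6Σd² / [n(n²−1)] = 1 − 6×18 / (6×35) = 1 − 108/210 ≈ 0.4857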